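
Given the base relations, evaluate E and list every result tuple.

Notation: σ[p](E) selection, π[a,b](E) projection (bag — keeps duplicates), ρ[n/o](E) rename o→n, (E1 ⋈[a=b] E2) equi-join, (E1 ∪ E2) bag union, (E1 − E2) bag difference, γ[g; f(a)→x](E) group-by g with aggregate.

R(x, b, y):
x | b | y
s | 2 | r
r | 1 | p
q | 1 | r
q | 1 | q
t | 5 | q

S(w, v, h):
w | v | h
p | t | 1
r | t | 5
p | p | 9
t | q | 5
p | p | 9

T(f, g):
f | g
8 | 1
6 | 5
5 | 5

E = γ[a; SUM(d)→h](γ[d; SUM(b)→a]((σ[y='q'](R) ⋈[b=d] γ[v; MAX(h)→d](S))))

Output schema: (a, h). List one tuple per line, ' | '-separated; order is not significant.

Per-node cardinality:
  R → 5
  σ[y='q'](R) → 2
  S → 5
  γ[v; MAX(h)→d](S) → 3
  (σ[y='q'](R) ⋈[b=d] γ[v; MAX(h)→d](S)) → 2
  γ[d; SUM(b)→a]((σ[y='q'](R) ⋈[b=d] γ[v; MAX(h)→d](S))) → 1
  γ[a; SUM(d)→h](γ[d; SUM(b)→a]((σ[y='q'](R) ⋈[b=d] γ[v; MAX(h)→d](S)))) → 1

== RESULT ==
a | h
10 | 5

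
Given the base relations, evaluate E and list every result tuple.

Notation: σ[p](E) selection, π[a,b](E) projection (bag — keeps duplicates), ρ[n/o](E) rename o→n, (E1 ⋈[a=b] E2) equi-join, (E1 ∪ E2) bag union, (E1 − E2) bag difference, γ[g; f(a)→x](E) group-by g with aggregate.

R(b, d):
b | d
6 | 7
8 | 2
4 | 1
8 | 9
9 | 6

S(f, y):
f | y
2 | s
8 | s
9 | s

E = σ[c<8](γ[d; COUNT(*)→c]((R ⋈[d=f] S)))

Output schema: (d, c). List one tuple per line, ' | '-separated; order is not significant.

Stepwise |·|:
  R → 5
  S → 3
  (R ⋈[d=f] S) → 2
  γ[d; COUNT(*)→c]((R ⋈[d=f] S)) → 2
  σ[c<8](γ[d; COUNT(*)→c]((R ⋈[d=f] S))) → 2

== RESULT ==
d | c
2 | 1
9 | 1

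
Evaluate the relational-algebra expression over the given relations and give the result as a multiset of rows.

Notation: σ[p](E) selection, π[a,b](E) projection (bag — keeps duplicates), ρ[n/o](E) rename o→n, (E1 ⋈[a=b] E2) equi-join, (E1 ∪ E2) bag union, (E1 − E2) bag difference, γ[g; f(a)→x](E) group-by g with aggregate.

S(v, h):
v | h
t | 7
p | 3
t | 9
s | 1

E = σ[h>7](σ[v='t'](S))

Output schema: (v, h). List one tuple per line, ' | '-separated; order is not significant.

Row counts bottom-up:
  S → 4
  σ[v='t'](S) → 2
  σ[h>7](σ[v='t'](S)) → 1

== RESULT ==
v | h
t | 9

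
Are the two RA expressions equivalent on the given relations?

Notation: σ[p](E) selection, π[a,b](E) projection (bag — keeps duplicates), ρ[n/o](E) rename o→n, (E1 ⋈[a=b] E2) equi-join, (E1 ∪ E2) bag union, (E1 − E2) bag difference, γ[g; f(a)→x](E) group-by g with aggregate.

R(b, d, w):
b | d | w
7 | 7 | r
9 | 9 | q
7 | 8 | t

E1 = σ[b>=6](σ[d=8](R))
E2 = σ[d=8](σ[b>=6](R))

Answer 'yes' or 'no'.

E1 row counts bottom-up:
  R → 3
  σ[d=8](R) → 1
  σ[b>=6](σ[d=8](R)) → 1
E2 row counts bottom-up:
  R → 3
  σ[b>=6](R) → 3
  σ[d=8](σ[b>=6](R)) → 1

E1 and E2 produce the same multiset:
b | d | w
7 | 8 | t

yes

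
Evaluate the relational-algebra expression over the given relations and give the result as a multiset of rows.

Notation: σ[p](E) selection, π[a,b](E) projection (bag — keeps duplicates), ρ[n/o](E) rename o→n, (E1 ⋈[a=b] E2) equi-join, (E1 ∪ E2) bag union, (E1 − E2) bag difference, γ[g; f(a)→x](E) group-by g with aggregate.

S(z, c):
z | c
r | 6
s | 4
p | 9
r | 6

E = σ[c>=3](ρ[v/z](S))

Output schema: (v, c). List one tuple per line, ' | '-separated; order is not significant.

Subexpression sizes:
  S → 4
  ρ[v/z](S) → 4
  σ[c>=3](ρ[v/z](S)) → 4

== RESULT ==
v | c
p | 9
r | 6
r | 6
s | 4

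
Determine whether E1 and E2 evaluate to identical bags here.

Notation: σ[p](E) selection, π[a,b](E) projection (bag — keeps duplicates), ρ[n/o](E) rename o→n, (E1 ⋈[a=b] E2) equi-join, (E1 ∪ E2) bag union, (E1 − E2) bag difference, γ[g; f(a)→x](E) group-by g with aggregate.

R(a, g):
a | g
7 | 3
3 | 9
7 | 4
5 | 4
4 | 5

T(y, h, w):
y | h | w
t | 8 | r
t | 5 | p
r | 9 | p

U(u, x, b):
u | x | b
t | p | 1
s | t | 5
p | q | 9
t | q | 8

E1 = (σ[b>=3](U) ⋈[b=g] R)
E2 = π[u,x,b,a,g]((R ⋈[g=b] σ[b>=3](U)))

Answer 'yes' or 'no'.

E1 subexpression sizes:
  U → 4
  σ[b>=3](U) → 3
  R → 5
  (σ[b>=3](U) ⋈[b=g] R) → 2
E2 subexpression sizes:
  R → 5
  U → 4
  σ[b>=3](U) → 3
  (R ⋈[g=b] σ[b>=3](U)) → 2
  π[u,x,b,a,g]((R ⋈[g=b] σ[b>=3](U))) → 2

E1 and E2 produce the same multiset:
u | x | b | a | g
p | q | 9 | 3 | 9
s | t | 5 | 4 | 5

yes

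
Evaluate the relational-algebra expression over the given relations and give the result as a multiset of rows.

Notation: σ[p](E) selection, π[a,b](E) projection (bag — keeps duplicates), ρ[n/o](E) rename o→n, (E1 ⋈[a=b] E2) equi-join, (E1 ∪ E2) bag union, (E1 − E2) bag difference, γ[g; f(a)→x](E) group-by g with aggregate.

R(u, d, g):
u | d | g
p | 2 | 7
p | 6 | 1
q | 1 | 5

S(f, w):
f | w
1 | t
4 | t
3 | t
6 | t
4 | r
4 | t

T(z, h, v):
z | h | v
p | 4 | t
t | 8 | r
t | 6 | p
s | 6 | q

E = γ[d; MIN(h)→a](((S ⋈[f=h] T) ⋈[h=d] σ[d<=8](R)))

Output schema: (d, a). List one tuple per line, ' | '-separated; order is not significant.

Per-node cardinality:
  S → 6
  T → 4
  (S ⋈[f=h] T) → 5
  R → 3
  σ[d<=8](R) → 3
  ((S ⋈[f=h] T) ⋈[h=d] σ[d<=8](R)) → 2
  γ[d; MIN(h)→a](((S ⋈[f=h] T) ⋈[h=d] σ[d<=8](R))) → 1

== RESULT ==
d | a
6 | 6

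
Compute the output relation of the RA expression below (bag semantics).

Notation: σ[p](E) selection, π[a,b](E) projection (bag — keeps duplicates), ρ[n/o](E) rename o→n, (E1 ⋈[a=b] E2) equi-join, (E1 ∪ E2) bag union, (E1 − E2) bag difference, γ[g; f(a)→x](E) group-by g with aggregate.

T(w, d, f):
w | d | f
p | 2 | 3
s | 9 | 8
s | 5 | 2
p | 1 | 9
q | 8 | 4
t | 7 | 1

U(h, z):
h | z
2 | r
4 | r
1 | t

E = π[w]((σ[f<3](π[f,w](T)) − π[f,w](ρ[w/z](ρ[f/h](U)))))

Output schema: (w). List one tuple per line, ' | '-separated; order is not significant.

Per-node cardinality:
  T → 6
  π[f,w](T) → 6
  σ[f<3](π[f,w](T)) → 2
  U → 3
  ρ[f/h](U) → 3
  ρ[w/z](ρ[f/h](U)) → 3
  π[f,w](ρ[w/z](ρ[f/h](U))) → 3
  (σ[f<3](π[f,w](T)) − π[f,w](ρ[w/z](ρ[f/h](U)))) → 1
  π[w]((σ[f<3](π[f,w](T)) − π[f,w](ρ[w/z](ρ[f/h](U))))) → 1

== RESULT ==
w
s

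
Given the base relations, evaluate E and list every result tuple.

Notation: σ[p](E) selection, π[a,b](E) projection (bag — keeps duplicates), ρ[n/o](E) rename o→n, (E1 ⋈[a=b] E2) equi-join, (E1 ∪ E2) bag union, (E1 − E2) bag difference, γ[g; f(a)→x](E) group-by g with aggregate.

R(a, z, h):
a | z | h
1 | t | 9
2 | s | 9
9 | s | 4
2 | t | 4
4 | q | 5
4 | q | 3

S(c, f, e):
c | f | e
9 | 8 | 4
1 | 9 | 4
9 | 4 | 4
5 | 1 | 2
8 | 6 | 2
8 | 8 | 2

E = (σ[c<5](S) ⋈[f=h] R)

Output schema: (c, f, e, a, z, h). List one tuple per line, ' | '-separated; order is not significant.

Row counts bottom-up:
  S → 6
  σ[c<5](S) → 1
  R → 6
  (σ[c<5](S) ⋈[f=h] R) → 2

== RESULT ==
c | f | e | a | z | h
1 | 9 | 4 | 1 | t | 9
1 | 9 | 4 | 2 | s | 9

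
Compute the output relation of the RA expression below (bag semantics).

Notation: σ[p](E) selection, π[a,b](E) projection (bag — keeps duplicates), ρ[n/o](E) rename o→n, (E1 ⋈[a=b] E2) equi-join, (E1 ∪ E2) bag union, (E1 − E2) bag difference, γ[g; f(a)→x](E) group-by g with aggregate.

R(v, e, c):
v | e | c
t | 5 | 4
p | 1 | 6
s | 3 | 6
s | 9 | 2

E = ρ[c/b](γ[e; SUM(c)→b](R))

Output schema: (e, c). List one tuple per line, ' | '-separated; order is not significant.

Row counts bottom-up:
  R → 4
  γ[e; SUM(c)→b](R) → 4
  ρ[c/b](γ[e; SUM(c)→b](R)) → 4

== RESULT ==
e | c
1 | 6
3 | 6
5 | 4
9 | 2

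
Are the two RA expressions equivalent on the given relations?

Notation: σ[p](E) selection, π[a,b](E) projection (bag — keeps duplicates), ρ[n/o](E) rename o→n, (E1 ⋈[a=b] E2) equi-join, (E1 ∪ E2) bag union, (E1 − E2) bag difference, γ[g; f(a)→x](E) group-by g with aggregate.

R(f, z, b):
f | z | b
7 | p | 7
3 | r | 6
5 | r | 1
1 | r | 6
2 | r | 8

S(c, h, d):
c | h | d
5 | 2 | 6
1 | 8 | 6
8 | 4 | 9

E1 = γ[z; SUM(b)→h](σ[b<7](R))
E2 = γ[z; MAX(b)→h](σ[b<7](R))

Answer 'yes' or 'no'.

E1 subexpression sizes:
  R → 5
  σ[b<7](R) → 3
  γ[z; SUM(b)→h](σ[b<7](R)) → 1
E2 subexpression sizes:
  R → 5
  σ[b<7](R) → 3
  γ[z; MAX(b)→h](σ[b<7](R)) → 1

E1 result:
z | h
r | 13
E2 result:
z | h
r | 6
Witness: ('r', 13) appears 1× in E1 but 0× in E2.

no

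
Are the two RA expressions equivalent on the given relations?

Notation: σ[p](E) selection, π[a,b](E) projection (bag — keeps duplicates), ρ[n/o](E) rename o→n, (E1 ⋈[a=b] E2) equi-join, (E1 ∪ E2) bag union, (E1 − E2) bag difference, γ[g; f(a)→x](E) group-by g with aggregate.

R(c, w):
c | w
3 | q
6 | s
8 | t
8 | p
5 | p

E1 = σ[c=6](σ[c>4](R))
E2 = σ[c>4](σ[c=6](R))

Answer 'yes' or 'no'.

E1 row counts bottom-up:
  R → 5
  σ[c>4](R) → 4
  σ[c=6](σ[c>4](R)) → 1
E2 row counts bottom-up:
  R → 5
  σ[c=6](R) → 1
  σ[c>4](σ[c=6](R)) → 1

E1 and E2 produce the same multiset:
c | w
6 | s

yes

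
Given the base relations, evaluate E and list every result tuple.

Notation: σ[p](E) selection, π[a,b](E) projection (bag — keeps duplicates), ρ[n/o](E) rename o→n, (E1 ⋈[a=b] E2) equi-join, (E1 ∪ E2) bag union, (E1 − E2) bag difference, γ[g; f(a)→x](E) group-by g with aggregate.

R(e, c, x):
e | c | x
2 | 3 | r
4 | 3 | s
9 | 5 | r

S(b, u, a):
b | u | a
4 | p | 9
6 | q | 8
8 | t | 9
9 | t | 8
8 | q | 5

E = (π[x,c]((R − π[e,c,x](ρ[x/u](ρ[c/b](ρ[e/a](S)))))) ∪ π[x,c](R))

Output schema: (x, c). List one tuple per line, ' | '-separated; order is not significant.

Per-node cardinality:
  R → 3
  S → 5
  ρ[e/a](S) → 5
  ρ[c/b](ρ[e/a](S)) → 5
  ρ[x/u](ρ[c/b](ρ[e/a](S))) → 5
  π[e,c,x](ρ[x/u](ρ[c/b](ρ[e/a](S)))) → 5
  (R − π[e,c,x](ρ[x/u](ρ[c/b](ρ[e/a](S))))) → 3
  π[x,c]((R − π[e,c,x](ρ[x/u](ρ[c/b](ρ[e/a](S)))))) → 3
  R → 3
  π[x,c](R) → 3
  (π[x,c]((R − π[e,c,x](ρ[x/u](ρ[c/b](ρ[e/a](S)))))) ∪ π[x,c](R)) → 6

== RESULT ==
x | c
r | 3
r | 3
r | 5
r | 5
s | 3
s | 3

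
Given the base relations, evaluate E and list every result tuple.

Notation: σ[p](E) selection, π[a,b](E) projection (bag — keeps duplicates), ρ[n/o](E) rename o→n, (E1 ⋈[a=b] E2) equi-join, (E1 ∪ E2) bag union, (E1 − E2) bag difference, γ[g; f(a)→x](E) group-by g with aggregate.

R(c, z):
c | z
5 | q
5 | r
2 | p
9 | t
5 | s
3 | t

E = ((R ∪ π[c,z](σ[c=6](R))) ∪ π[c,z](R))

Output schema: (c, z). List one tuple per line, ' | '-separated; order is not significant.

Row counts bottom-up:
  R → 6
  R → 6
  σ[c=6](R) → 0
  π[c,z](σ[c=6](R)) → 0
  (R ∪ π[c,z](σ[c=6](R))) → 6
  R → 6
  π[c,z](R) → 6
  ((R ∪ π[c,z](σ[c=6](R))) ∪ π[c,z](R)) → 12

== RESULT ==
c | z
2 | p
2 | p
3 | t
3 | t
5 | q
5 | q
5 | r
5 | r
5 | s
5 | s
9 | t
9 | t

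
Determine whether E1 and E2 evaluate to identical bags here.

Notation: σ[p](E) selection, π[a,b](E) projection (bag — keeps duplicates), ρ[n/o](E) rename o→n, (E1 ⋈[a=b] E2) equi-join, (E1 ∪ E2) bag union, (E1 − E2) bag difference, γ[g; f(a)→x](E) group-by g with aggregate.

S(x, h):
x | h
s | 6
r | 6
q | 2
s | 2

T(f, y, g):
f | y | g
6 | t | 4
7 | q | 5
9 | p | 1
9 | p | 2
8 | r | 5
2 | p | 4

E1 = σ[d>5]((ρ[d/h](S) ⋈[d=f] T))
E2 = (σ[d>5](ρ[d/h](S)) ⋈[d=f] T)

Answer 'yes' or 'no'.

E1 stepwise |·|:
  S → 4
  ρ[d/h](S) → 4
  T → 6
  (ρ[d/h](S) ⋈[d=f] T) → 4
  σ[d>5]((ρ[d/h](S) ⋈[d=f] T)) → 2
E2 stepwise |·|:
  S → 4
  ρ[d/h](S) → 4
  σ[d>5](ρ[d/h](S)) → 2
  T → 6
  (σ[d>5](ρ[d/h](S)) ⋈[d=f] T) → 2

E1 and E2 produce the same multiset:
x | d | f | y | g
r | 6 | 6 | t | 4
s | 6 | 6 | t | 4

yes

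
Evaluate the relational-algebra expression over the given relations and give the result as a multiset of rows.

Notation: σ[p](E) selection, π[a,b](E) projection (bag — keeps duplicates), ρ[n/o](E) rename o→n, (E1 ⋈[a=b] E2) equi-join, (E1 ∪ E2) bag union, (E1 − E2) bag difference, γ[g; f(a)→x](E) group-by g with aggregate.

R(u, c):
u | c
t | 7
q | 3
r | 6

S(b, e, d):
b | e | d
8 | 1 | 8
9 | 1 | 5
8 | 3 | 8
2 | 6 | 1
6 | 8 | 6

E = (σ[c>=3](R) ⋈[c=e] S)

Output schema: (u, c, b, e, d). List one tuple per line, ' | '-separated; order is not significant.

Per-node cardinality:
  R → 3
  σ[c>=3](R) → 3
  S → 5
  (σ[c>=3](R) ⋈[c=e] S) → 2

== RESULT ==
u | c | b | e | d
q | 3 | 8 | 3 | 8
r | 6 | 2 | 6 | 1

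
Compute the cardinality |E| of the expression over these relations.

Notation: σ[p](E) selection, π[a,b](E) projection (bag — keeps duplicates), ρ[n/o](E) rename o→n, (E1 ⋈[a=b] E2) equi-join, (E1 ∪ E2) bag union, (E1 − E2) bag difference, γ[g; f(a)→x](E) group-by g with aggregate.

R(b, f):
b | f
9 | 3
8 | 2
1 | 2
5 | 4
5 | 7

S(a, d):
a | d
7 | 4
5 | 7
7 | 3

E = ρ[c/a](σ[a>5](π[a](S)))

Subexpression sizes:
  S → 3
  π[a](S) → 3
  σ[a>5](π[a](S)) → 2
  ρ[c/a](σ[a>5](π[a](S))) → 2

|E| = 2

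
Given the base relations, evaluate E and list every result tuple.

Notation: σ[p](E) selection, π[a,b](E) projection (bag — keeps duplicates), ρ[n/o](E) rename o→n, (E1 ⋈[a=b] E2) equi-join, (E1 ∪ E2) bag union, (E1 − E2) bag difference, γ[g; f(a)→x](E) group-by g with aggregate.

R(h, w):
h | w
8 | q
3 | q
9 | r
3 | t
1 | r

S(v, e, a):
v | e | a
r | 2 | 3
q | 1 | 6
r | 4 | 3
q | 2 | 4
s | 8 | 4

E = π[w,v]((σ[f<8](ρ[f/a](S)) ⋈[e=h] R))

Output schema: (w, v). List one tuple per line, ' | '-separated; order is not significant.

Subexpression sizes:
  S → 5
  ρ[f/a](S) → 5
  σ[f<8](ρ[f/a](S)) → 5
  R → 5
  (σ[f<8](ρ[f/a](S)) ⋈[e=h] R) → 2
  π[w,v]((σ[f<8](ρ[f/a](S)) ⋈[e=h] R)) → 2

== RESULT ==
w | v
q | s
r | q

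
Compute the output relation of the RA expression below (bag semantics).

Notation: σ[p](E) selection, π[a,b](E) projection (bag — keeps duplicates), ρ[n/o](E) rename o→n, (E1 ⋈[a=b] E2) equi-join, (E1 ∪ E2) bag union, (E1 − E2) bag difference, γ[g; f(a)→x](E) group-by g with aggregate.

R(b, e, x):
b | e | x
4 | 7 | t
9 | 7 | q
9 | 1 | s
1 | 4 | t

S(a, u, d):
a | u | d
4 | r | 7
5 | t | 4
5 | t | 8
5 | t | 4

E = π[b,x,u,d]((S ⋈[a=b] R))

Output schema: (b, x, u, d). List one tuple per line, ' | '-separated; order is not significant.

Subexpression sizes:
  S → 4
  R → 4
  (S ⋈[a=b] R) → 1
  π[b,x,u,d]((S ⋈[a=b] R)) → 1

== RESULT ==
b | x | u | d
4 | t | r | 7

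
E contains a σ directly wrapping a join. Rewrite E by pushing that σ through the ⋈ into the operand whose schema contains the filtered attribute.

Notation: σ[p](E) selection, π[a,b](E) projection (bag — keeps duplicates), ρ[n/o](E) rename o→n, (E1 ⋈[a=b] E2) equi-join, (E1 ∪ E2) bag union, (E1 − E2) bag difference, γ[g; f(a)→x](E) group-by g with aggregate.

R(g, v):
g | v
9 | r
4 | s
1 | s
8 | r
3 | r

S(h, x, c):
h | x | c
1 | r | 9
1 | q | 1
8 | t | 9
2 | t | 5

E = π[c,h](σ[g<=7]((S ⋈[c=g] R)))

σ filters on g, owned by the right side.
E' = π[c,h]((S ⋈[c=g] σ[g<=7](R)))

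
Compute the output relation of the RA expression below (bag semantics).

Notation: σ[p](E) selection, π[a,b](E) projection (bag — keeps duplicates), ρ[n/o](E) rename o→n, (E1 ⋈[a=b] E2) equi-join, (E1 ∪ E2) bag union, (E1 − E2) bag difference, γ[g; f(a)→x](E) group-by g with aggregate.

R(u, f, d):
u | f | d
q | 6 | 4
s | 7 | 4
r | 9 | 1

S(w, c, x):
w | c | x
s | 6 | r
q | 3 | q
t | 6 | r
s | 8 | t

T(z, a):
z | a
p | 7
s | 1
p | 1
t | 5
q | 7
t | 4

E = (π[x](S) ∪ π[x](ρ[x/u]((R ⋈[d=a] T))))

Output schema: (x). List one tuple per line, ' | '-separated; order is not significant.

Per-node cardinality:
  S → 4
  π[x](S) → 4
  R → 3
  T → 6
  (R ⋈[d=a] T) → 4
  ρ[x/u]((R ⋈[d=a] T)) → 4
  π[x](ρ[x/u]((R ⋈[d=a] T))) → 4
  (π[x](S) ∪ π[x](ρ[x/u]((R ⋈[d=a] T)))) → 8

== RESULT ==
x
q
q
r
r
r
r
s
t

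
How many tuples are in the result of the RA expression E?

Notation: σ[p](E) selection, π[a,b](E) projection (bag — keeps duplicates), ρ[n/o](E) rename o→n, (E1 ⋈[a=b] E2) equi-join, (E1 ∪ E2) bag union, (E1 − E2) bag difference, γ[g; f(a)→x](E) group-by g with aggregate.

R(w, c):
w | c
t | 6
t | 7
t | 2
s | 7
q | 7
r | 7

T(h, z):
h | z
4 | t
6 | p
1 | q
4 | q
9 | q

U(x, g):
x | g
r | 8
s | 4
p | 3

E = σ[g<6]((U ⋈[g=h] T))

Per-node cardinality:
  U → 3
  T → 5
  (U ⋈[g=h] T) → 2
  σ[g<6]((U ⋈[g=h] T)) → 2

|E| = 2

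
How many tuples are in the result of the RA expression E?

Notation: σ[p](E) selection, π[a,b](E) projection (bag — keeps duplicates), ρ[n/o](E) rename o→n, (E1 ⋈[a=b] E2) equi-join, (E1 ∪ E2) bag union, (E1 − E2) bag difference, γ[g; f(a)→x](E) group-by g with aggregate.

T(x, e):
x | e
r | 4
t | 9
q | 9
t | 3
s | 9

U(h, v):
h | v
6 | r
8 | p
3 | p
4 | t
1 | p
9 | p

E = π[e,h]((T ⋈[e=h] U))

Per-node cardinality:
  T → 5
  U → 6
  (T ⋈[e=h] U) → 5
  π[e,h]((T ⋈[e=h] U)) → 5

|E| = 5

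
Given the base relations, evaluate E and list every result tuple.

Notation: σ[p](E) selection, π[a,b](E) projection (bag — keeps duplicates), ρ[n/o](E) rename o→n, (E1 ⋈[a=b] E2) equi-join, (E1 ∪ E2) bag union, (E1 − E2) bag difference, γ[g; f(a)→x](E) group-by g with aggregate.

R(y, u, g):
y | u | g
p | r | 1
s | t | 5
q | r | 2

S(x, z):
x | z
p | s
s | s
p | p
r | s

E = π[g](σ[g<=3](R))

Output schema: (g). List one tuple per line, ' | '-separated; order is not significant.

Subexpression sizes:
  R → 3
  σ[g<=3](R) → 2
  π[g](σ[g<=3](R)) → 2

== RESULT ==
g
1
2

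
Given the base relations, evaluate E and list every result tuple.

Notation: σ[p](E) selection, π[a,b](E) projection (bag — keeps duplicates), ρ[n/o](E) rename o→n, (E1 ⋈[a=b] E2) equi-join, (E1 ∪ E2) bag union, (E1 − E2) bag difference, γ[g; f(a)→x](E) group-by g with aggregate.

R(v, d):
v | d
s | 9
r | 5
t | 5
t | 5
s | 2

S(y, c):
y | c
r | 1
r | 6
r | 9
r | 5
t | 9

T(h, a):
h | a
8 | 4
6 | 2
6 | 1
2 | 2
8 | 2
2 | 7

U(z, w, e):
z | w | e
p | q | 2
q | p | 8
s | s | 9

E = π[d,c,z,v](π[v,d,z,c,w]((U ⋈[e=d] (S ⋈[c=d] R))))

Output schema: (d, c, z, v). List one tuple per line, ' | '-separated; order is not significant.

Stepwise |·|:
  U → 3
  S → 5
  R → 5
  (S ⋈[c=d] R) → 5
  (U ⋈[e=d] (S ⋈[c=d] R)) → 2
  π[v,d,z,c,w]((U ⋈[e=d] (S ⋈[c=d] R))) → 2
  π[d,c,z,v](π[v,d,z,c,w]((U ⋈[e=d] (S ⋈[c=d] R)))) → 2

== RESULT ==
d | c | z | v
9 | 9 | s | s
9 | 9 | s | s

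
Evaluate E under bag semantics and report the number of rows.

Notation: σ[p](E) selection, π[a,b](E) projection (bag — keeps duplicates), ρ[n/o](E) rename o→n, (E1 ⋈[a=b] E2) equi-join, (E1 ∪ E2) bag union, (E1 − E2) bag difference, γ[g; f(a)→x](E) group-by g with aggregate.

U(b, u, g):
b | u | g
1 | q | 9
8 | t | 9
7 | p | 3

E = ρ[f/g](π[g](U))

Per-node cardinality:
  U → 3
  π[g](U) → 3
  ρ[f/g](π[g](U)) → 3

|E| = 3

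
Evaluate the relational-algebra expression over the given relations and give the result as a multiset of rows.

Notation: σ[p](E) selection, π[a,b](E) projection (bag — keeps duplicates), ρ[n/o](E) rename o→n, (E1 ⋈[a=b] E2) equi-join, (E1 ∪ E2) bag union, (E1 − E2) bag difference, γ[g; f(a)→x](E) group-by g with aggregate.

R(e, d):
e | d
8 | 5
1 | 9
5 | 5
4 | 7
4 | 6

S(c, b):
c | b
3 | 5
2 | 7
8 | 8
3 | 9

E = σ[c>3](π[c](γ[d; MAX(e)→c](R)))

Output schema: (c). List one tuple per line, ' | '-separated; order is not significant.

Per-node cardinality:
  R → 5
  γ[d; MAX(e)→c](R) → 4
  π[c](γ[d; MAX(e)→c](R)) → 4
  σ[c>3](π[c](γ[d; MAX(e)→c](R))) → 3

== RESULT ==
c
4
4
8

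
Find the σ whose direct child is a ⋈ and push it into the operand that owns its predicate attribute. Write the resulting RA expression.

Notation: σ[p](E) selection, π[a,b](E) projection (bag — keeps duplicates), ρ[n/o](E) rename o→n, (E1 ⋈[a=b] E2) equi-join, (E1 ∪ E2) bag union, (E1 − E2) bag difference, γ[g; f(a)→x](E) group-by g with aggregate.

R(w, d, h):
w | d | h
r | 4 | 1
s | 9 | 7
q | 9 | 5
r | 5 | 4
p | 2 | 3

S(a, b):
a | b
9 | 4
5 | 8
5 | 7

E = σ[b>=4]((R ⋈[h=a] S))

σ filters on b, owned by the right side.
E' = (R ⋈[h=a] σ[b>=4](S))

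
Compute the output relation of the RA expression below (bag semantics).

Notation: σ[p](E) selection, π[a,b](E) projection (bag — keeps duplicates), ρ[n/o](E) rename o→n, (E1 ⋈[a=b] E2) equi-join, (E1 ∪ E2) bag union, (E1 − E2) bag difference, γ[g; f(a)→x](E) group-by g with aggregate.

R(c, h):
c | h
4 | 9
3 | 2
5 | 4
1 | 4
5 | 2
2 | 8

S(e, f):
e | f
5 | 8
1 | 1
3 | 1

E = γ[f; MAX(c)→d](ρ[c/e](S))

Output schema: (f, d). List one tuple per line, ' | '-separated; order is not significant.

Row counts bottom-up:
  S → 3
  ρ[c/e](S) → 3
  γ[f; MAX(c)→d](ρ[c/e](S)) → 2

== RESULT ==
f | d
1 | 3
8 | 5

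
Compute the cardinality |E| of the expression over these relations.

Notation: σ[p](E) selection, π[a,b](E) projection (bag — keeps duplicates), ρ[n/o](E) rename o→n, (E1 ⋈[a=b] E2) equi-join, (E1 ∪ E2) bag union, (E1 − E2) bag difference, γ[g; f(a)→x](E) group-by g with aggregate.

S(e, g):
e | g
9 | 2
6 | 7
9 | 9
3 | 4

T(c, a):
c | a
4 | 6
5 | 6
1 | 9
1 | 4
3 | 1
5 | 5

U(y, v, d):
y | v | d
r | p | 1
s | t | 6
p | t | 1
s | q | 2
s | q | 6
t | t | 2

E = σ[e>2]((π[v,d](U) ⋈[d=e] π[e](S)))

Subexpression sizes:
  U → 6
  π[v,d](U) → 6
  S → 4
  π[e](S) → 4
  (π[v,d](U) ⋈[d=e] π[e](S)) → 2
  σ[e>2]((π[v,d](U) ⋈[d=e] π[e](S))) → 2

|E| = 2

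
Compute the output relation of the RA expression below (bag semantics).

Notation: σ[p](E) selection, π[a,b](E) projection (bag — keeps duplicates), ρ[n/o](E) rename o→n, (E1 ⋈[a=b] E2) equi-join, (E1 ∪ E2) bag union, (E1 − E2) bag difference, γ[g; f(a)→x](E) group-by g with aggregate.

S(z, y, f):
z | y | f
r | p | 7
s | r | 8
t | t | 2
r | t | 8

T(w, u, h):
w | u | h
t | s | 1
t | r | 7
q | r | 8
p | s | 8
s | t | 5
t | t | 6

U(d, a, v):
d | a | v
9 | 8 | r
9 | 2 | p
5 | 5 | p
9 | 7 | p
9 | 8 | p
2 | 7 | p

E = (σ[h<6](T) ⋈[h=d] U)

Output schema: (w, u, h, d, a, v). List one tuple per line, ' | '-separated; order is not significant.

Stepwise |·|:
  T → 6
  σ[h<6](T) → 2
  U → 6
  (σ[h<6](T) ⋈[h=d] U) → 1

== RESULT ==
w | u | h | d | a | v
s | t | 5 | 5 | 5 | p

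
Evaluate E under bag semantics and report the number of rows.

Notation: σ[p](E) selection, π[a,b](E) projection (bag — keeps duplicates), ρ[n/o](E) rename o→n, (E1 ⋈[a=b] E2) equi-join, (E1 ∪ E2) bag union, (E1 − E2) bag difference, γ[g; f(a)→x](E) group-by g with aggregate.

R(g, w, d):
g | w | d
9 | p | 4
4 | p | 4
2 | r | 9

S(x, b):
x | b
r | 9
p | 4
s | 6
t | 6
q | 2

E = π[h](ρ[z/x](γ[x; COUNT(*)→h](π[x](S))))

Stepwise |·|:
  S → 5
  π[x](S) → 5
  γ[x; COUNT(*)→h](π[x](S)) → 5
  ρ[z/x](γ[x; COUNT(*)→h](π[x](S))) → 5
  π[h](ρ[z/x](γ[x; COUNT(*)→h](π[x](S)))) → 5

|E| = 5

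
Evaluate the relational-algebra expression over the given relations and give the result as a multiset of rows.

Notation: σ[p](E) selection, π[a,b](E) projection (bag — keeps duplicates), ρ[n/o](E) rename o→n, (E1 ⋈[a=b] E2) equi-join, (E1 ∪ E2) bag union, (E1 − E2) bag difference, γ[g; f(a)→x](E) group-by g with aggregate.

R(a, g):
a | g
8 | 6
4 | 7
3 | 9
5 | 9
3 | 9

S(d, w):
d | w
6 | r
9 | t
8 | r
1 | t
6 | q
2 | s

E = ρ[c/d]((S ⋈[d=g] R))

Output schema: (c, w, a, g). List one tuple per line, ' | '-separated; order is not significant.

Stepwise |·|:
  S → 6
  R → 5
  (S ⋈[d=g] R) → 5
  ρ[c/d]((S ⋈[d=g] R)) → 5

== RESULT ==
c | w | a | g
6 | q | 8 | 6
6 | r | 8 | 6
9 | t | 3 | 9
9 | t | 3 | 9
9 | t | 5 | 9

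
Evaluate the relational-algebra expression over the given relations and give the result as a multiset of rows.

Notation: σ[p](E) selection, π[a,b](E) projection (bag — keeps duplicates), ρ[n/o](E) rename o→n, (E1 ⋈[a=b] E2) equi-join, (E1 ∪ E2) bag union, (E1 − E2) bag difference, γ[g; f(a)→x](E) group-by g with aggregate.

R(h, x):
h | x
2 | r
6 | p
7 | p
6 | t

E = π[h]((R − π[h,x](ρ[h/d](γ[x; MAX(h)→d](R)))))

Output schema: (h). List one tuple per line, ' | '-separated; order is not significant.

Subexpression sizes:
  R → 4
  R → 4
  γ[x; MAX(h)→d](R) → 3
  ρ[h/d](γ[x; MAX(h)→d](R)) → 3
  π[h,x](ρ[h/d](γ[x; MAX(h)→d](R))) → 3
  (R − π[h,x](ρ[h/d](γ[x; MAX(h)→d](R)))) → 1
  π[h]((R − π[h,x](ρ[h/d](γ[x; MAX(h)→d](R))))) → 1

== RESULT ==
h
6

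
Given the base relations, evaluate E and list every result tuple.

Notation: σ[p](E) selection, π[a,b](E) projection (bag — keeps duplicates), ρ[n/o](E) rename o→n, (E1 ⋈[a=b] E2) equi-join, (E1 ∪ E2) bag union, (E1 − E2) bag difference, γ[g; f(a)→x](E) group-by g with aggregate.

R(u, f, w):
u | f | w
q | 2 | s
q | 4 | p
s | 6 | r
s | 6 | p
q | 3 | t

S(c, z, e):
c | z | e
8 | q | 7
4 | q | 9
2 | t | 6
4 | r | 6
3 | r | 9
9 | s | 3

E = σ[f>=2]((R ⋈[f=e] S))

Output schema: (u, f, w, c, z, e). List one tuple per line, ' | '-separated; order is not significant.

Subexpression sizes:
  R → 5
  S → 6
  (R ⋈[f=e] S) → 5
  σ[f>=2]((R ⋈[f=e] S)) → 5

== RESULT ==
u | f | w | c | z | e
q | 3 | t | 9 | s | 3
s | 6 | p | 2 | t | 6
s | 6 | p | 4 | r | 6
s | 6 | r | 2 | t | 6
s | 6 | r | 4 | r | 6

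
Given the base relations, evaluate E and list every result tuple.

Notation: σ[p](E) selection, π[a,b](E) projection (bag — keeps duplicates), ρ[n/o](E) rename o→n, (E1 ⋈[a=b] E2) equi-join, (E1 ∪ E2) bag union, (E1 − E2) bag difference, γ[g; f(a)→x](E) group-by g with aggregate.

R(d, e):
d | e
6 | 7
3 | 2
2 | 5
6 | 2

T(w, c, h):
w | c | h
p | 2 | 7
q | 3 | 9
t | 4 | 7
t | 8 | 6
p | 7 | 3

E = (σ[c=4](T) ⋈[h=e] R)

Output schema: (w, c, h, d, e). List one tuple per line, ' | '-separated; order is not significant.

Subexpression sizes:
  T → 5
  σ[c=4](T) → 1
  R → 4
  (σ[c=4](T) ⋈[h=e] R) → 1

== RESULT ==
w | c | h | d | e
t | 4 | 7 | 6 | 7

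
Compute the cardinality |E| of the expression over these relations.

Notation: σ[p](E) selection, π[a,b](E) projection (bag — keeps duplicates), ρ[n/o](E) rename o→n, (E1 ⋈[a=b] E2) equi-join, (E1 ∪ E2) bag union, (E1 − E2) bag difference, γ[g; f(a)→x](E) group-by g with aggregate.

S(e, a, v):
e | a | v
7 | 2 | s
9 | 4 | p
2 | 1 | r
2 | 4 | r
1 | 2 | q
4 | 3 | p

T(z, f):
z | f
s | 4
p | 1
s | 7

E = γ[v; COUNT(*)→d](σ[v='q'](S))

Subexpression sizes:
  S → 6
  σ[v='q'](S) → 1
  γ[v; COUNT(*)→d](σ[v='q'](S)) → 1

|E| = 1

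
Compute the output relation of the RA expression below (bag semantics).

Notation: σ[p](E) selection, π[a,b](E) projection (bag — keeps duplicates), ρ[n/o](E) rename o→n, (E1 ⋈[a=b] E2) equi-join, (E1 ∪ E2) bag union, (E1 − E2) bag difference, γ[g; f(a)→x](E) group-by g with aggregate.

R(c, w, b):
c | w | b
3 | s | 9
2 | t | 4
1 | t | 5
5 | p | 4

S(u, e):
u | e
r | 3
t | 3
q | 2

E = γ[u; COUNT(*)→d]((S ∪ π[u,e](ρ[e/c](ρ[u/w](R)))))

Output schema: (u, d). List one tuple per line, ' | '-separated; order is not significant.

Per-node cardinality:
  S → 3
  R → 4
  ρ[u/w](R) → 4
  ρ[e/c](ρ[u/w](R)) → 4
  π[u,e](ρ[e/c](ρ[u/w](R))) → 4
  (S ∪ π[u,e](ρ[e/c](ρ[u/w](R)))) → 7
  γ[u; COUNT(*)→d]((S ∪ π[u,e](ρ[e/c](ρ[u/w](R))))) → 5

== RESULT ==
u | d
p | 1
q | 1
r | 1
s | 1
t | 3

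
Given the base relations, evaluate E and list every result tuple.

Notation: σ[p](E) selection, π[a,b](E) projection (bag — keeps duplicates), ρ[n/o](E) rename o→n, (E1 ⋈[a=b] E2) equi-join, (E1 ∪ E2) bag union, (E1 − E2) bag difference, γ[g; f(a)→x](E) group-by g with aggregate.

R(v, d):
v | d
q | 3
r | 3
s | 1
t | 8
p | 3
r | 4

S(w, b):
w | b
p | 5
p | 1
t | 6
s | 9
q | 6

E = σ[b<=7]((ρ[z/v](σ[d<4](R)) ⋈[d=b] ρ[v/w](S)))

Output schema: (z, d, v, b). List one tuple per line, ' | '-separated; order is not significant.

Row counts bottom-up:
  R → 6
  σ[d<4](R) → 4
  ρ[z/v](σ[d<4](R)) → 4
  S → 5
  ρ[v/w](S) → 5
  (ρ[z/v](σ[d<4](R)) ⋈[d=b] ρ[v/w](S)) → 1
  σ[b<=7]((ρ[z/v](σ[d<4](R)) ⋈[d=b] ρ[v/w](S))) → 1

== RESULT ==
z | d | v | b
s | 1 | p | 1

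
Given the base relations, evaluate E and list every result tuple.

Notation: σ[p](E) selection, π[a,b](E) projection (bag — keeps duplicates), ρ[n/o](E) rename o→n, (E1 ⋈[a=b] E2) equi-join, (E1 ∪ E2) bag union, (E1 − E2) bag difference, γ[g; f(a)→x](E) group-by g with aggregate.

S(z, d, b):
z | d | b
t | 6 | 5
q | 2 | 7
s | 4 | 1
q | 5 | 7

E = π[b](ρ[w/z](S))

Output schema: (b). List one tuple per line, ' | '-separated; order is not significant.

Per-node cardinality:
  S → 4
  ρ[w/z](S) → 4
  π[b](ρ[w/z](S)) → 4

== RESULT ==
b
1
5
7
7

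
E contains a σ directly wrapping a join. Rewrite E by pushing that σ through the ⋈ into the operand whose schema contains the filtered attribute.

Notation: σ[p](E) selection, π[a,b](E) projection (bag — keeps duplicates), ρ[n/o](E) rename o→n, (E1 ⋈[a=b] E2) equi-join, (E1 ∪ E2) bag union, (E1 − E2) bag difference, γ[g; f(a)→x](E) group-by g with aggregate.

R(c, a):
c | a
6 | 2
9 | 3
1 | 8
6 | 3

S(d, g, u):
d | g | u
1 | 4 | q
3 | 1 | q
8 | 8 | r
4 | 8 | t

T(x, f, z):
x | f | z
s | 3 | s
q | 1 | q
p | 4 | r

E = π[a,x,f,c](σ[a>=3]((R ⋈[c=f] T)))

σ filters on a, owned by the left side.
E' = π[a,x,f,c]((σ[a>=3](R) ⋈[c=f] T))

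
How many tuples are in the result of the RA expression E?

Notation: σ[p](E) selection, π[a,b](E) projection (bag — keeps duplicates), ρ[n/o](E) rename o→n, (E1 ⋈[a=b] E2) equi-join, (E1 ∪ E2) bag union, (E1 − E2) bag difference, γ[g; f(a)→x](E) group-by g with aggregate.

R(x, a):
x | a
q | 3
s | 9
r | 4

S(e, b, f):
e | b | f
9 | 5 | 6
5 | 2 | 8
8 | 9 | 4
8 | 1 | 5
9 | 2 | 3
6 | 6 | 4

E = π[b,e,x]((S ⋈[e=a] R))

Per-node cardinality:
  S → 6
  R → 3
  (S ⋈[e=a] R) → 2
  π[b,e,x]((S ⋈[e=a] R)) → 2

|E| = 2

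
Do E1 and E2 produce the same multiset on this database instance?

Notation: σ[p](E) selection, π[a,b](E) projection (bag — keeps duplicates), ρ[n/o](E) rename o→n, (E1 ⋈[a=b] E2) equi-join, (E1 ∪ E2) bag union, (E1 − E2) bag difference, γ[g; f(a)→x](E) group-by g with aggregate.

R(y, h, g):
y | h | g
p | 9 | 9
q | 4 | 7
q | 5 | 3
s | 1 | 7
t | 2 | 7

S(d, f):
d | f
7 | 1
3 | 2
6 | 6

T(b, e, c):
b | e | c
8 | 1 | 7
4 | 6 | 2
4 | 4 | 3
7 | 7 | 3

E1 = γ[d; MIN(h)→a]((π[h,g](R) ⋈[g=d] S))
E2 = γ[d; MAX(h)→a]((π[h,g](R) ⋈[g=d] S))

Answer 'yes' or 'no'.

E1 per-node cardinality:
  R → 5
  π[h,g](R) → 5
  S → 3
  (π[h,g](R) ⋈[g=d] S) → 4
  γ[d; MIN(h)→a]((π[h,g](R) ⋈[g=d] S)) → 2
E2 per-node cardinality:
  R → 5
  π[h,g](R) → 5
  S → 3
  (π[h,g](R) ⋈[g=d] S) → 4
  γ[d; MAX(h)→a]((π[h,g](R) ⋈[g=d] S)) → 2

E1 result:
d | a
3 | 5
7 | 1
E2 result:
d | a
3 | 5
7 | 4
Witness: (7, 4) appears 0× in E1 but 1× in E2.

no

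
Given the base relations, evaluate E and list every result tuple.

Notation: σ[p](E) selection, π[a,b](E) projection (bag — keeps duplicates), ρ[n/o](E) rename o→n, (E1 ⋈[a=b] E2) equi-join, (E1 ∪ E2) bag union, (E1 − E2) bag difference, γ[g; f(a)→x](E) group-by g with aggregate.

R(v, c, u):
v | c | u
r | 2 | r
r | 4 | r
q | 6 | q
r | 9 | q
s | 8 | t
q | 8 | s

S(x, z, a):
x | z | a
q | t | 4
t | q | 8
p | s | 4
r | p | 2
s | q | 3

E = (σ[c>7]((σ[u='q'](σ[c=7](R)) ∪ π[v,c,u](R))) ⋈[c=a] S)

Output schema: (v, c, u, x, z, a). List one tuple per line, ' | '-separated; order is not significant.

Stepwise |·|:
  R → 6
  σ[c=7](R) → 0
  σ[u='q'](σ[c=7](R)) → 0
  R → 6
  π[v,c,u](R) → 6
  (σ[u='q'](σ[c=7](R)) ∪ π[v,c,u](R)) → 6
  σ[c>7]((σ[u='q'](σ[c=7](R)) ∪ π[v,c,u](R))) → 3
  S → 5
  (σ[c>7]((σ[u='q'](σ[c=7](R)) ∪ π[v,c,u](R))) ⋈[c=a] S) → 2

== RESULT ==
v | c | u | x | z | a
q | 8 | s | t | q | 8
s | 8 | t | t | q | 8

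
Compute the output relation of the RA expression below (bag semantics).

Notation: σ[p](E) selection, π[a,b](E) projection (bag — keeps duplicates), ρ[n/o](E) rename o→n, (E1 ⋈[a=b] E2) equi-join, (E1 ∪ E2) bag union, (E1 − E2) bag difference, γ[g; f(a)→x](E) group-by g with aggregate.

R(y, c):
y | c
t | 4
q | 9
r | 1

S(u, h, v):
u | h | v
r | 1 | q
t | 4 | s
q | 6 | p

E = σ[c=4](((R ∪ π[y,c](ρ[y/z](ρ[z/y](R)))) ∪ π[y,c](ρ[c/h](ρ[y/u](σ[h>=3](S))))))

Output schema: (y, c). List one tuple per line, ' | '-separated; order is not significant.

Subexpression sizes:
  R → 3
  R → 3
  ρ[z/y](R) → 3
  ρ[y/z](ρ[z/y](R)) → 3
  π[y,c](ρ[y/z](ρ[z/y](R))) → 3
  (R ∪ π[y,c](ρ[y/z](ρ[z/y](R)))) → 6
  S → 3
  σ[h>=3](S) → 2
  ρ[y/u](σ[h>=3](S)) → 2
  ρ[c/h](ρ[y/u](σ[h>=3](S))) → 2
  π[y,c](ρ[c/h](ρ[y/u](σ[h>=3](S)))) → 2
  ((R ∪ π[y,c](ρ[y/z](ρ[z/y](R)))) ∪ π[y,c](ρ[c/h](ρ[y/u](σ[h>=3](S))))) → 8
  σ[c=4](((R ∪ π[y,c](ρ[y/z](ρ[z/y](R)))) ∪ π[y,c](ρ[c/h](ρ[y/u](σ[h>=3](S)))))) → 3

== RESULT ==
y | c
t | 4
t | 4
t | 4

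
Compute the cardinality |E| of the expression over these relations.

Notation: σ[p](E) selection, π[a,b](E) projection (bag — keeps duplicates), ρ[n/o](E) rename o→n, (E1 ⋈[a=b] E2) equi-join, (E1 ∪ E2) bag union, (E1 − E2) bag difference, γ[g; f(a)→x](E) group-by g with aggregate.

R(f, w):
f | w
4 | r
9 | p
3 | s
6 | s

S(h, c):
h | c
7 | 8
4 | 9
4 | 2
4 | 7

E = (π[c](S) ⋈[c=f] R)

Subexpression sizes:
  S → 4
  π[c](S) → 4
  R → 4
  (π[c](S) ⋈[c=f] R) → 1

|E| = 1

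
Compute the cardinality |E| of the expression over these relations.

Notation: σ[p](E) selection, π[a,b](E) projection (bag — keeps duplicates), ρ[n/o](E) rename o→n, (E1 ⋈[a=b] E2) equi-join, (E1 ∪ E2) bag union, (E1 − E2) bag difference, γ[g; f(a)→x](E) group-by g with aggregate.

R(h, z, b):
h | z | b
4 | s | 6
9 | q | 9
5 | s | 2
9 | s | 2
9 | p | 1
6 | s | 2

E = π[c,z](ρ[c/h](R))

Stepwise |·|:
  R → 6
  ρ[c/h](R) → 6
  π[c,z](ρ[c/h](R)) → 6

|E| = 6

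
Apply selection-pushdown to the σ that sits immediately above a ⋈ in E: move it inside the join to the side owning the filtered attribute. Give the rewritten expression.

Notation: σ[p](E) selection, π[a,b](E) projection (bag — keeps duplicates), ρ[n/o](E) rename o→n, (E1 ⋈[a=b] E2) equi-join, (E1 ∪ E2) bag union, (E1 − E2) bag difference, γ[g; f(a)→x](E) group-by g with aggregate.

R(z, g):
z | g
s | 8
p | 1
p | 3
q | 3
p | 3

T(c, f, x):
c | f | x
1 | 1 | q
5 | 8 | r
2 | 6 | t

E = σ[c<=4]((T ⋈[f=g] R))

σ filters on c, owned by the left side.
E' = (σ[c<=4](T) ⋈[f=g] R)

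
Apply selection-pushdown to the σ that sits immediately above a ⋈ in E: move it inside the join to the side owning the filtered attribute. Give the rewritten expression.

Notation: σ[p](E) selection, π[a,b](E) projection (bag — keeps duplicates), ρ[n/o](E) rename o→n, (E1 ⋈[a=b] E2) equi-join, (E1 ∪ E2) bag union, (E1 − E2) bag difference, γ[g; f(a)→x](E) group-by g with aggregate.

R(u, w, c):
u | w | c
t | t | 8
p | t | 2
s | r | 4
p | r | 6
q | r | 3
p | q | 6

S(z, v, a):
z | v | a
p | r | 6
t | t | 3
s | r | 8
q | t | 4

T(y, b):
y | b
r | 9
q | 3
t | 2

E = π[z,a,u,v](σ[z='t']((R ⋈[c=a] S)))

σ filters on z, owned by the right side.
E' = π[z,a,u,v]((R ⋈[c=a] σ[z='t'](S)))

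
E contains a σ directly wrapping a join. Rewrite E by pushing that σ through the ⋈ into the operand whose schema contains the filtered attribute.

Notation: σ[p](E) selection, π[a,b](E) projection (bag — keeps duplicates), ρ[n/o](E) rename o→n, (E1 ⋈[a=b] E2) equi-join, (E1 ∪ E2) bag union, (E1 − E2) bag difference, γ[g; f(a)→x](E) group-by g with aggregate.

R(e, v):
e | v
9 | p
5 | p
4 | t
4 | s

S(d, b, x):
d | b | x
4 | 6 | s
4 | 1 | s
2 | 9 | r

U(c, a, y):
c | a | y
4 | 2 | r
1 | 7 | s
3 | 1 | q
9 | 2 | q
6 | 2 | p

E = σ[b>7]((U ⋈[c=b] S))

σ filters on b, owned by the right side.
E' = (U ⋈[c=b] σ[b>7](S))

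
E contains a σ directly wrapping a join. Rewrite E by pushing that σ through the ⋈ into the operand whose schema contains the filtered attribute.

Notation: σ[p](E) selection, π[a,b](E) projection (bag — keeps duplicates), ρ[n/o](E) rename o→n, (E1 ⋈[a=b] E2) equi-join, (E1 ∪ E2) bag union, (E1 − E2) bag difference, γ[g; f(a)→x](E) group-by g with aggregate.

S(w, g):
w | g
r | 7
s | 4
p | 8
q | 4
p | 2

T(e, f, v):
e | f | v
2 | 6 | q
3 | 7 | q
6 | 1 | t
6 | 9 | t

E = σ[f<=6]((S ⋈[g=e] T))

σ filters on f, owned by the right side.
E' = (S ⋈[g=e] σ[f<=6](T))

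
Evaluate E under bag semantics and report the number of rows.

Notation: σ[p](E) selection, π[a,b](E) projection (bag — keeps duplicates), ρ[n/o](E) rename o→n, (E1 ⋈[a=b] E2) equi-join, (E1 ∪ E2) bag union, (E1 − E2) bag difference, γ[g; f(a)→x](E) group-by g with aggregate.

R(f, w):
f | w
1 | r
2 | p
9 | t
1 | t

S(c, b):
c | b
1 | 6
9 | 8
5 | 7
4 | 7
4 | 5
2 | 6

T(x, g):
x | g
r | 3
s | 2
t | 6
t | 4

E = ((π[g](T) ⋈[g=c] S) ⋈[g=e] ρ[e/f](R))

Stepwise |·|:
  T → 4
  π[g](T) → 4
  S → 6
  (π[g](T) ⋈[g=c] S) → 3
  R → 4
  ρ[e/f](R) → 4
  ((π[g](T) ⋈[g=c] S) ⋈[g=e] ρ[e/f](R)) → 1

|E| = 1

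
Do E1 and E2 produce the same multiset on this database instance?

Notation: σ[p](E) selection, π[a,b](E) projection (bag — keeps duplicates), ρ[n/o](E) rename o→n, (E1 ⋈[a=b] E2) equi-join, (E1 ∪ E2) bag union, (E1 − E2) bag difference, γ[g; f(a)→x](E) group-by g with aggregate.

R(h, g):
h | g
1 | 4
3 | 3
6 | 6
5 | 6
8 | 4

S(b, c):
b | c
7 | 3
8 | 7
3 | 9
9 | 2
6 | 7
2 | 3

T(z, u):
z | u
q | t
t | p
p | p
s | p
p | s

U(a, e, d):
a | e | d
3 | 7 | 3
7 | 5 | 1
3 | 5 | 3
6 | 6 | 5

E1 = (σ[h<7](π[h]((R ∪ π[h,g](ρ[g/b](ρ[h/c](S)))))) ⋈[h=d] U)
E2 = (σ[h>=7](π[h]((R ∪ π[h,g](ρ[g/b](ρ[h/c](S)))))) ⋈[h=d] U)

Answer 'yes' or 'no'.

E1 stepwise |·|:
  R → 5
  S → 6
  ρ[h/c](S) → 6
  ρ[g/b](ρ[h/c](S)) → 6
  π[h,g](ρ[g/b](ρ[h/c](S))) → 6
  (R ∪ π[h,g](ρ[g/b](ρ[h/c](S)))) → 11
  π[h]((R ∪ π[h,g](ρ[g/b](ρ[h/c](S))))) → 11
  σ[h<7](π[h]((R ∪ π[h,g](ρ[g/b](ρ[h/c](S)))))) → 7
  U → 4
  (σ[h<7](π[h]((R ∪ π[h,g](ρ[g/b](ρ[h/c](S)))))) ⋈[h=d] U) → 8
E2 stepwise |·|:
  R → 5
  S → 6
  ρ[h/c](S) → 6
  ρ[g/b](ρ[h/c](S)) → 6
  π[h,g](ρ[g/b](ρ[h/c](S))) → 6
  (R ∪ π[h,g](ρ[g/b](ρ[h/c](S)))) → 11
  π[h]((R ∪ π[h,g](ρ[g/b](ρ[h/c](S))))) → 11
  σ[h>=7](π[h]((R ∪ π[h,g](ρ[g/b](ρ[h/c](S)))))) → 4
  U → 4
  (σ[h>=7](π[h]((R ∪ π[h,g](ρ[g/b](ρ[h/c](S)))))) ⋈[h=d] U) → 0

E1 result:
h | a | e | d
1 | 7 | 5 | 1
3 | 3 | 5 | 3
3 | 3 | 5 | 3
3 | 3 | 5 | 3
3 | 3 | 7 | 3
3 | 3 | 7 | 3
3 | 3 | 7 | 3
5 | 6 | 6 | 5
E2 result:
h | a | e | d
(0 rows)
Witness: (5, 6, 6, 5) appears 1× in E1 but 0× in E2.

no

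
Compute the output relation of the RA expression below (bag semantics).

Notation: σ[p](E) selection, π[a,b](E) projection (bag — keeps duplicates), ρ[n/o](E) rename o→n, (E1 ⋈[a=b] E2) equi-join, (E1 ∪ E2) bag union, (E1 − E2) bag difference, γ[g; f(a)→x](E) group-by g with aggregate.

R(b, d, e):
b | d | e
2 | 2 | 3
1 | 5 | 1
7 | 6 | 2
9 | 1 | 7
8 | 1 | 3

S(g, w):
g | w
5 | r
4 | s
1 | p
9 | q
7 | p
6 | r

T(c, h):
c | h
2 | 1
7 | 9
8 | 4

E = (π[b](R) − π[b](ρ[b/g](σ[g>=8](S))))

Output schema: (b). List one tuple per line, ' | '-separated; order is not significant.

Subexpression sizes:
  R → 5
  π[b](R) → 5
  S → 6
  σ[g>=8](S) → 1
  ρ[b/g](σ[g>=8](S)) → 1
  π[b](ρ[b/g](σ[g>=8](S))) → 1
  (π[b](R) − π[b](ρ[b/g](σ[g>=8](S)))) → 4

== RESULT ==
b
1
2
7
8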